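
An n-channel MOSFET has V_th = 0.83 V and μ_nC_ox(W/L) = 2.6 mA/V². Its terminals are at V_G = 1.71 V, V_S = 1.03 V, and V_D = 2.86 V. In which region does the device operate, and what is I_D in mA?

Cutoff; I_D = 0 mA

V_GS = V_G − V_S = 1.71 − 1.03 = 0.68 V; V_DS = V_D − V_S = 2.86 − 1.03 = 1.83 V.
V_GS = 0.68 V < V_th = 0.83 V, so the transistor is in cutoff.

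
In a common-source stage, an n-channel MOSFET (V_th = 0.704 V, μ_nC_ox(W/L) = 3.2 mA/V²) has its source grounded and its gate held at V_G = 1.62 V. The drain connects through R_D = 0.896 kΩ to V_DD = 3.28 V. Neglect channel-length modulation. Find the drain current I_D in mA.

I_D = 1.34 mA

V_GS = V_G = 1.62 V, so V_ov = 1.62 − 0.704 = 0.916 V.
Assume saturation: I_D = ½ k_n V_ov² = 0.5 × 3.2 × 0.916² = 1.34 mA, giving V_DS = V_DD − I_D R_D = 3.28 − 1.34 × 0.896 = 2.08 V.
V_DS = 2.08 V ≥ V_ov = 0.916 V, confirming saturation.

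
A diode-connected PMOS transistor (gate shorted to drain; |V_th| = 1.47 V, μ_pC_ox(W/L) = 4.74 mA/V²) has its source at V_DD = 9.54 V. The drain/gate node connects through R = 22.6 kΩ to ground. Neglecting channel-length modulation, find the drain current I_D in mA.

I_D = 0.340 mA

With gate tied to drain, V_SG = V_SD ≥ V_SG − |V_th|, so the device is in saturation.
KCL at the drain: ½ k_p (V_SG − |V_th|)² = (V_DD − V_SG)/R.
Let x = V_SG − 1.47. Then 53.6 x² + x − 8.07 = 0, giving x = 0.379 V (positive root), so V_SG = 1.85 V.
I_D = (V_DD − V_SG)/R = (9.54 − 1.85) / 22.6 = 0.34 mA.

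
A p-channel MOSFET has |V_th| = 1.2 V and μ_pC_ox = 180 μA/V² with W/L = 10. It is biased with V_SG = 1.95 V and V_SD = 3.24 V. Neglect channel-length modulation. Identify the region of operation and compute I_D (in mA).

k_p = μ_pC_ox · (W/L) = 1.8 mA/V².
V_ov = V_SG − |V_th| = 1.95 − 1.2 = 0.75 V.
Since V_SD = 3.24 V ≥ V_ov = 0.75 V, the device is in saturation.
I_D = ½ k_p V_ov² = 0.5 × 1.8 × 0.75² = 0.506 mA.

Saturation; I_D = 0.506 mA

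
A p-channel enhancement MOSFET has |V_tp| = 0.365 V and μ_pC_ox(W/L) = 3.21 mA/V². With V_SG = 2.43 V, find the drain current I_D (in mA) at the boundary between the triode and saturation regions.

At the boundary V_SD = V_ov = V_SG − |V_tp| = 2.43 − 0.365 = 2.07 V.
I_D = ½ k_p V_ov² = 0.5 × 3.21 × 2.07² = 6.84 mA.

I_D = 6.84 mA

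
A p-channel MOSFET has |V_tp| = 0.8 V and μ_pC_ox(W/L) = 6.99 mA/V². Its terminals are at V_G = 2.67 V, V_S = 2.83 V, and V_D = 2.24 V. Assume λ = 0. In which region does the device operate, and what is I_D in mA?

V_SG = V_S − V_G = 2.83 − 2.67 = 0.16 V; V_SD = V_S − V_D = 2.83 − 2.24 = 0.59 V.
V_SG = 0.16 V < |V_tp| = 0.8 V, so the transistor is in cutoff.

Cutoff; I_D = 0 mA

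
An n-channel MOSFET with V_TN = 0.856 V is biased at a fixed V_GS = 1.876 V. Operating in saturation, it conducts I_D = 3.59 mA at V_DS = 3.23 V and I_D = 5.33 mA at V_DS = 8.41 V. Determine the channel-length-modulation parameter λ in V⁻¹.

With V_GS fixed, I_D ∝ (1 + λ V_DS) in saturation, so I_D2/I_D1 = (1 + λ V_DS2)/(1 + λ V_DS1).
5.33/3.59 = 1.485 = (1 + 8.41 λ)/(1 + 3.23 λ).
Solving: λ (I_D1 V_DS2 − I_D2 V_DS1) = I_D2 − I_D1, so λ = (5.33 − 3.59) / (3.59 × 8.41 − 5.33 × 3.23) = 1.74 / 13 = 0.134 V⁻¹.

λ = 0.134 V⁻¹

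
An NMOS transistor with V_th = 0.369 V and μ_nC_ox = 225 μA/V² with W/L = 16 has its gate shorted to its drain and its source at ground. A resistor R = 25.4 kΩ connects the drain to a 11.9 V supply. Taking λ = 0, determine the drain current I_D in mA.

I_D = 0.435 mA

With gate tied to drain, V_GS = V_DS ≥ V_GS − V_th, so the device is in saturation.
k_n = μ_nC_ox · (W/L) = 3.6 mA/V².
KCL at the drain: ½ k_n (V_GS − V_th)² = (V_DD − V_GS)/R.
Let x = V_GS − 0.369. Then 45.7 x² + x − 11.53 = 0, giving x = 0.491 V (positive root), so V_GS = 0.86 V.
I_D = (V_DD − V_GS)/R = (11.9 − 0.86) / 25.4 = 0.435 mA.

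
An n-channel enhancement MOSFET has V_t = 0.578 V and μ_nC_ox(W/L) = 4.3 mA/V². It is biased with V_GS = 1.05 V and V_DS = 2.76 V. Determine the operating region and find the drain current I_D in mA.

V_ov = V_GS − V_t = 1.05 − 0.578 = 0.472 V.
Since V_DS = 2.76 V ≥ V_ov = 0.472 V, the device is in saturation.
I_D = ½ k_n V_ov² = 0.5 × 4.3 × 0.472² = 0.479 mA.

Saturation; I_D = 0.479 mA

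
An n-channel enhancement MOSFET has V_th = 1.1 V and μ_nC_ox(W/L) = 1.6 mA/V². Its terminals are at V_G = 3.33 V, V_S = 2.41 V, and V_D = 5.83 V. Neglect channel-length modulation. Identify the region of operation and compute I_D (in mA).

V_GS = V_G − V_S = 3.33 − 2.41 = 0.92 V; V_DS = V_D − V_S = 5.83 − 2.41 = 3.42 V.
V_GS = 0.92 V < V_th = 1.1 V, so the transistor is in cutoff.

Cutoff; I_D = 0 mA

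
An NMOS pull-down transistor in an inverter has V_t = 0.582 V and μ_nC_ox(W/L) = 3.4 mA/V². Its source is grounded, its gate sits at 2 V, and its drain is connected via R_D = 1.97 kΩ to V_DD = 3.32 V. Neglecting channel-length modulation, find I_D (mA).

V_GS = V_G = 2 V, so V_ov = 2 − 0.582 = 1.42 V.
Assume saturation: I_D = ½ k_n V_ov² = 0.5 × 3.4 × 1.42² = 3.42 mA, giving V_DS = V_DD − I_D R_D = 3.32 − 3.42 × 1.97 = -3.41 V.
But -3.41 V < V_ov = 1.42 V, so the device is actually in triode.
In triode I_D = k_n[V_ov V_DS − ½ V_DS²] and I_D = (V_DD − V_DS)/R_D. Equating: 3.35 V_DS² − 10.5 V_DS + 3.32 = 0, giving V_DS = 0.357 V (the root below V_ov).
I_D = (3.32 − 0.357) / 1.97 = 1.5 mA.

I_D = 1.50 mA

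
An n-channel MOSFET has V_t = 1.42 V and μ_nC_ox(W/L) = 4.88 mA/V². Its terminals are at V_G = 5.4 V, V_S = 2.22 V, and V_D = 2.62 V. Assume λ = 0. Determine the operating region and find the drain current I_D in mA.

Triode; I_D = 3.05 mA

V_GS = V_G − V_S = 5.4 − 2.22 = 3.18 V; V_DS = V_D − V_S = 2.62 − 2.22 = 0.4 V.
V_ov = V_GS − V_t = 3.18 − 1.42 = 1.76 V.
Since V_DS = 0.4 V < V_ov = 1.76 V, the device is in the triode region.
I_D = k_n [V_ov · V_DS − ½ V_DS²] = 4.88 × [1.76 × 0.4 − 0.5 × 0.4²] = 3.05 mA.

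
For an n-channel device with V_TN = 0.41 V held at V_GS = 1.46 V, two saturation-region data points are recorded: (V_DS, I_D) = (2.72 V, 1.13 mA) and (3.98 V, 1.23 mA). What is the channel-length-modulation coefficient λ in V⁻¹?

With V_GS fixed, I_D ∝ (1 + λ V_DS) in saturation, so I_D2/I_D1 = (1 + λ V_DS2)/(1 + λ V_DS1).
1.23/1.13 = 1.088 = (1 + 3.98 λ)/(1 + 2.72 λ).
Solving: λ (I_D1 V_DS2 − I_D2 V_DS1) = I_D2 − I_D1, so λ = (1.23 − 1.13) / (1.13 × 3.98 − 1.23 × 2.72) = 0.1 / 1.15 = 0.0868 V⁻¹.

λ = 0.0868 V⁻¹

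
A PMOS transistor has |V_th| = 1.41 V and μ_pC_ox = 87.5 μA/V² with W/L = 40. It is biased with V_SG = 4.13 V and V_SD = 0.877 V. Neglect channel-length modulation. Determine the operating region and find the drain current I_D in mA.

k_p = μ_pC_ox · (W/L) = 3.5 mA/V².
V_ov = V_SG − |V_th| = 4.13 − 1.41 = 2.72 V.
Since V_SD = 0.877 V < V_ov = 2.72 V, the device is in the triode region.
I_D = k_p [V_ov · V_SD − ½ V_SD²] = 3.5 × [2.72 × 0.877 − 0.5 × 0.877²] = 7 mA.

Triode; I_D = 7.00 mA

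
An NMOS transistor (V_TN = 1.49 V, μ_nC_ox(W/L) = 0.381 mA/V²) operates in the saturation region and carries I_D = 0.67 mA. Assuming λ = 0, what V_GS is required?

V_GS = 3.37 V

In saturation I_D = ½ k_n (V_GS − V_TN)², so V_GS − V_TN = √(2 I_D / k_n) = √(2 × 0.67 / 0.381) = 1.88 V.
V_GS = 1.49 + 1.88 = 3.37 V.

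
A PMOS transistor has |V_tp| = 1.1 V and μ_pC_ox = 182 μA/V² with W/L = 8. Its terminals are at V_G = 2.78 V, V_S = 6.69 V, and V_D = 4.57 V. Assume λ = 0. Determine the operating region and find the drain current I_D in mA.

Triode; I_D = 5.40 mA

V_SG = V_S − V_G = 6.69 − 2.78 = 3.91 V; V_SD = V_S − V_D = 6.69 − 4.57 = 2.12 V.
k_p = μ_pC_ox · (W/L) = 1.456 mA/V².
V_ov = V_SG − |V_tp| = 3.91 − 1.1 = 2.81 V.
Since V_SD = 2.12 V < V_ov = 2.81 V, the device is in the triode region.
I_D = k_p [V_ov · V_SD − ½ V_SD²] = 1.456 × [2.81 × 2.12 − 0.5 × 2.12²] = 5.4 mA.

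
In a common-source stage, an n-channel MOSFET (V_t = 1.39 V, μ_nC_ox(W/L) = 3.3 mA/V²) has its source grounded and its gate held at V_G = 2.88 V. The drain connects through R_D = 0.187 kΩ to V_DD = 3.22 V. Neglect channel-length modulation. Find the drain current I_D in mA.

I_D = 3.66 mA

V_GS = V_G = 2.88 V, so V_ov = 2.88 − 1.39 = 1.49 V.
Assume saturation: I_D = ½ k_n V_ov² = 0.5 × 3.3 × 1.49² = 3.66 mA, giving V_DS = V_DD − I_D R_D = 3.22 − 3.66 × 0.187 = 2.53 V.
V_DS = 2.53 V ≥ V_ov = 1.49 V, confirming saturation.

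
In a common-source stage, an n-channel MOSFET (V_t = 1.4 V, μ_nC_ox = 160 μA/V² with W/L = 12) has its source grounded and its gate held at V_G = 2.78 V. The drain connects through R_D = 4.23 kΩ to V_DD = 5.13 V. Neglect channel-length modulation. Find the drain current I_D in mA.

V_GS = V_G = 2.78 V, so V_ov = 2.78 − 1.4 = 1.38 V.
k_n = μ_nC_ox · (W/L) = 1.92 mA/V².
Assume saturation: I_D = ½ k_n V_ov² = 0.5 × 1.92 × 1.38² = 1.83 mA, giving V_DS = V_DD − I_D R_D = 5.13 − 1.83 × 4.23 = -2.6 V.
But -2.6 V < V_ov = 1.38 V, so the device is actually in triode.
In triode I_D = k_n[V_ov V_DS − ½ V_DS²] and I_D = (V_DD − V_DS)/R_D. Equating: 4.06 V_DS² − 12.21 V_DS + 5.13 = 0, giving V_DS = 0.505 V (the root below V_ov).
I_D = (5.13 − 0.505) / 4.23 = 1.09 mA.

I_D = 1.09 mA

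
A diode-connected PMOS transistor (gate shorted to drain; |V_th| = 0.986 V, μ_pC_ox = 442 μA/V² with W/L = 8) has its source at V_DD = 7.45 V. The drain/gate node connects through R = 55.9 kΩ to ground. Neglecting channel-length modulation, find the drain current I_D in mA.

I_D = 0.111 mA

With gate tied to drain, V_SG = V_SD ≥ V_SG − |V_th|, so the device is in saturation.
k_p = μ_pC_ox · (W/L) = 3.536 mA/V².
KCL at the drain: ½ k_p (V_SG − |V_th|)² = (V_DD − V_SG)/R.
Let x = V_SG − 0.986. Then 98.8 x² + x − 6.464 = 0, giving x = 0.251 V (positive root), so V_SG = 1.24 V.
I_D = (V_DD − V_SG)/R = (7.45 − 1.24) / 55.9 = 0.111 mA.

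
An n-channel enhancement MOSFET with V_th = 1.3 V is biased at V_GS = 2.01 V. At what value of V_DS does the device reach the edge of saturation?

The boundary between triode and saturation is V_DS = V_GS − V_th = V_ov.
V_ov = 2.01 − 1.3 = 0.71 V.

V_DS,sat = 0.710 V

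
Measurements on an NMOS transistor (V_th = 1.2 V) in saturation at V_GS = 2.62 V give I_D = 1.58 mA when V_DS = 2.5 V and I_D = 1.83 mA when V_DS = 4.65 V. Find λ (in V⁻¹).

λ = 0.0902 V⁻¹

With V_GS fixed, I_D ∝ (1 + λ V_DS) in saturation, so I_D2/I_D1 = (1 + λ V_DS2)/(1 + λ V_DS1).
1.83/1.58 = 1.158 = (1 + 4.65 λ)/(1 + 2.5 λ).
Solving: λ (I_D1 V_DS2 − I_D2 V_DS1) = I_D2 − I_D1, so λ = (1.83 − 1.58) / (1.58 × 4.65 − 1.83 × 2.5) = 0.25 / 2.77 = 0.0902 V⁻¹.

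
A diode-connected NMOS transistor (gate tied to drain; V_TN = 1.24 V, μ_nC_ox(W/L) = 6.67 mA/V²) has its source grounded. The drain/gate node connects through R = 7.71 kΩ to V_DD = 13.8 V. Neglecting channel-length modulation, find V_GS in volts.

V_GS = 1.92 V

With gate tied to drain, V_GS = V_DS ≥ V_GS − V_TN, so the device is in saturation.
KCL at the drain: ½ k_n (V_GS − V_TN)² = (V_DD − V_GS)/R.
Let x = V_GS − 1.24. Then 25.7 x² + x − 12.56 = 0, giving x = 0.68 V (positive root), so V_GS = 1.92 V.
I_D = (V_DD − V_GS)/R = (13.8 − 1.92) / 7.71 = 1.54 mA.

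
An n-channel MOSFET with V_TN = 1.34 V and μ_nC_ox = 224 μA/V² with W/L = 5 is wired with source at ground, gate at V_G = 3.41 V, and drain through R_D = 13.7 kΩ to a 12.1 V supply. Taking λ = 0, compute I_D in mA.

I_D = 0.853 mA

V_GS = V_G = 3.41 V, so V_ov = 3.41 − 1.34 = 2.07 V.
k_n = μ_nC_ox · (W/L) = 1.12 mA/V².
Assume saturation: I_D = ½ k_n V_ov² = 0.5 × 1.12 × 2.07² = 2.4 mA, giving V_DS = V_DD − I_D R_D = 12.1 − 2.4 × 13.7 = -20.8 V.
But -20.8 V < V_ov = 2.07 V, so the device is actually in triode.
In triode I_D = k_n[V_ov V_DS − ½ V_DS²] and I_D = (V_DD − V_DS)/R_D. Equating: 7.67 V_DS² − 32.76 V_DS + 12.1 = 0, giving V_DS = 0.408 V (the root below V_ov).
I_D = (12.1 − 0.408) / 13.7 = 0.853 mA.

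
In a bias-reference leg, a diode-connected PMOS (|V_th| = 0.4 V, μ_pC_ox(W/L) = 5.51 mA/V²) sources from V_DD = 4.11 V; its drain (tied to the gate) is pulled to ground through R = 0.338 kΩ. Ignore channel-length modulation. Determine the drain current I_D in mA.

I_D = 6.45 mA

With gate tied to drain, V_SG = V_SD ≥ V_SG − |V_th|, so the device is in saturation.
KCL at the drain: ½ k_p (V_SG − |V_th|)² = (V_DD − V_SG)/R.
Let x = V_SG − 0.4. Then 0.931 x² + x − 3.71 = 0, giving x = 1.53 V (positive root), so V_SG = 1.93 V.
I_D = (V_DD − V_SG)/R = (4.11 − 1.93) / 0.338 = 6.45 mA.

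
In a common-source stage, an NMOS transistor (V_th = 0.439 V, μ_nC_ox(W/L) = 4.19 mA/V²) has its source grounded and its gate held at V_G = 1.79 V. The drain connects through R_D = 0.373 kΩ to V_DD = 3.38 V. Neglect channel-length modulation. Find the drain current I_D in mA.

V_GS = V_G = 1.79 V, so V_ov = 1.79 − 0.439 = 1.35 V.
Assume saturation: I_D = ½ k_n V_ov² = 0.5 × 4.19 × 1.35² = 3.82 mA, giving V_DS = V_DD − I_D R_D = 3.38 − 3.82 × 0.373 = 1.95 V.
V_DS = 1.95 V ≥ V_ov = 1.35 V, confirming saturation.

I_D = 3.82 mA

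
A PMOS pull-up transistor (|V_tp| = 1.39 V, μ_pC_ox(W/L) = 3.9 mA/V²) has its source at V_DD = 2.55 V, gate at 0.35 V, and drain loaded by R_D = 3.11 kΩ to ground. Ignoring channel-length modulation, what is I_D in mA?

V_SG = V_DD − V_G = 2.55 − 0.35 = 2.2 V, so V_ov = 2.2 − 1.39 = 0.81 V.
Assume saturation: I_D = ½ k_p V_ov² = 0.5 × 3.9 × 0.81² = 1.28 mA, giving V_SD = V_DD − I_D R_D = 2.55 − 1.28 × 3.11 = -1.43 V.
But -1.43 V < V_ov = 0.81 V, so the device is actually in triode.
In triode I_D = k_p[V_ov V_SD − ½ V_SD²] and I_D = (V_DD − V_SD)/R_D. Equating: 6.06 V_SD² − 10.82 V_SD + 2.55 = 0, giving V_SD = 0.279 V (the root below V_ov).
I_D = (2.55 − 0.279) / 3.11 = 0.73 mA.

I_D = 0.730 mA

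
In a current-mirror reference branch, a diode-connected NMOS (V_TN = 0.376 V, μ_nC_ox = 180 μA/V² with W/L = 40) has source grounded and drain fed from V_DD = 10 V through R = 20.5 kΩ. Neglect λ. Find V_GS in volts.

V_GS = 0.730 V

With gate tied to drain, V_GS = V_DS ≥ V_GS − V_TN, so the device is in saturation.
k_n = μ_nC_ox · (W/L) = 7.2 mA/V².
KCL at the drain: ½ k_n (V_GS − V_TN)² = (V_DD − V_GS)/R.
Let x = V_GS − 0.376. Then 73.8 x² + x − 9.624 = 0, giving x = 0.354 V (positive root), so V_GS = 0.73 V.
I_D = (V_DD − V_GS)/R = (10 − 0.73) / 20.5 = 0.452 mA.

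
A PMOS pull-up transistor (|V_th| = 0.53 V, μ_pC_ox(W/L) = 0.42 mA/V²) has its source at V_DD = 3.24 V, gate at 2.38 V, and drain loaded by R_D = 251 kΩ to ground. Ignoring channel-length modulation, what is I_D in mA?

V_SG = V_DD − V_G = 3.24 − 2.38 = 0.86 V, so V_ov = 0.86 − 0.53 = 0.33 V.
Assume saturation: I_D = ½ k_p V_ov² = 0.5 × 0.42 × 0.33² = 0.0229 mA, giving V_SD = V_DD − I_D R_D = 3.24 − 0.0229 × 251 = -2.5 V.
But -2.5 V < V_ov = 0.33 V, so the device is actually in triode.
In triode I_D = k_p[V_ov V_SD − ½ V_SD²] and I_D = (V_DD − V_SD)/R_D. Equating: 52.7 V_SD² − 35.79 V_SD + 3.24 = 0, giving V_SD = 0.108 V (the root below V_ov).
I_D = (3.24 − 0.108) / 251 = 0.0125 mA.

I_D = 0.0125 mA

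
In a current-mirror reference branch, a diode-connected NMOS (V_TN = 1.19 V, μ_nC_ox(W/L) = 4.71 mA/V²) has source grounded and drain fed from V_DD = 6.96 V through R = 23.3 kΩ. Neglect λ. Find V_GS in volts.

With gate tied to drain, V_GS = V_DS ≥ V_GS − V_TN, so the device is in saturation.
KCL at the drain: ½ k_n (V_GS − V_TN)² = (V_DD − V_GS)/R.
Let x = V_GS − 1.19. Then 54.9 x² + x − 5.77 = 0, giving x = 0.315 V (positive root), so V_GS = 1.51 V.
I_D = (V_DD − V_GS)/R = (6.96 − 1.51) / 23.3 = 0.234 mA.

V_GS = 1.51 V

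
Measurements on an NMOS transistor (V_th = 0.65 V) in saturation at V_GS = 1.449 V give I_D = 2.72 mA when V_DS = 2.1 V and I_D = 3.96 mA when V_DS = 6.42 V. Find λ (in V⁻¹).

λ = 0.136 V⁻¹

With V_GS fixed, I_D ∝ (1 + λ V_DS) in saturation, so I_D2/I_D1 = (1 + λ V_DS2)/(1 + λ V_DS1).
3.96/2.72 = 1.456 = (1 + 6.42 λ)/(1 + 2.1 λ).
Solving: λ (I_D1 V_DS2 − I_D2 V_DS1) = I_D2 − I_D1, so λ = (3.96 − 2.72) / (2.72 × 6.42 − 3.96 × 2.1) = 1.24 / 9.15 = 0.136 V⁻¹.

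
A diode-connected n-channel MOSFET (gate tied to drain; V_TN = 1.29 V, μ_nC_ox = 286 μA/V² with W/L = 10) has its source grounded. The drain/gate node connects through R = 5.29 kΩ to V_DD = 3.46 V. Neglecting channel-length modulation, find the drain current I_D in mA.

I_D = 0.321 mA

With gate tied to drain, V_GS = V_DS ≥ V_GS − V_TN, so the device is in saturation.
k_n = μ_nC_ox · (W/L) = 2.86 mA/V².
KCL at the drain: ½ k_n (V_GS − V_TN)² = (V_DD − V_GS)/R.
Let x = V_GS − 1.29. Then 7.56 x² + x − 2.17 = 0, giving x = 0.474 V (positive root), so V_GS = 1.76 V.
I_D = (V_DD − V_GS)/R = (3.46 − 1.76) / 5.29 = 0.321 mA.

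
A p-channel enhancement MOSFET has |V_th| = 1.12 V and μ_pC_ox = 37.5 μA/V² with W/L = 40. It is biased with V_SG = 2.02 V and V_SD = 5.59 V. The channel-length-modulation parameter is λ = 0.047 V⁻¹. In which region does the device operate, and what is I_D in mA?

Saturation; I_D = 0.767 mA

k_p = μ_pC_ox · (W/L) = 1.5 mA/V².
V_ov = V_SG − |V_th| = 2.02 − 1.12 = 0.9 V.
Since V_SD = 5.59 V ≥ V_ov = 0.9 V, the device is in saturation.
I_D = ½ k_p V_ov² (1 + λ V_SD) = 0.5 × 1.5 × 0.9² × (1 + 0.047 × 5.59) = 0.767 mA.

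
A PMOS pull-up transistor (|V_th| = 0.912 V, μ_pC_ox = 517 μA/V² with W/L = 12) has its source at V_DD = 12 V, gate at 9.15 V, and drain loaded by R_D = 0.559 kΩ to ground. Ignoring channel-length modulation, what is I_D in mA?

I_D = 11.7 mA

V_SG = V_DD − V_G = 12 − 9.15 = 2.85 V, so V_ov = 2.85 − 0.912 = 1.94 V.
k_p = μ_pC_ox · (W/L) = 6.204 mA/V².
Assume saturation: I_D = ½ k_p V_ov² = 0.5 × 6.204 × 1.94² = 11.7 mA, giving V_SD = V_DD − I_D R_D = 12 − 11.7 × 0.559 = 5.49 V.
V_SD = 5.49 V ≥ V_ov = 1.94 V, confirming saturation.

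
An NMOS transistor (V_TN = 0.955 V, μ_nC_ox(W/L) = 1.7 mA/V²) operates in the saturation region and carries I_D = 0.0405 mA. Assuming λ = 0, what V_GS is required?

V_GS = 1.17 V

In saturation I_D = ½ k_n (V_GS − V_TN)², so V_GS − V_TN = √(2 I_D / k_n) = √(2 × 0.0405 / 1.7) = 0.218 V.
V_GS = 0.955 + 0.218 = 1.17 V.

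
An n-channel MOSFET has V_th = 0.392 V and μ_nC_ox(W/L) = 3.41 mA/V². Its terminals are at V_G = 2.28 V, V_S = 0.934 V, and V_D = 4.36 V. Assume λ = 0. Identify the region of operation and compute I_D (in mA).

V_GS = V_G − V_S = 2.28 − 0.934 = 1.35 V; V_DS = V_D − V_S = 4.36 − 0.934 = 3.43 V.
V_ov = V_GS − V_th = 1.35 − 0.392 = 0.954 V.
Since V_DS = 3.43 V ≥ V_ov = 0.954 V, the device is in saturation.
I_D = ½ k_n V_ov² = 0.5 × 3.41 × 0.954² = 1.55 mA.

Saturation; I_D = 1.55 mA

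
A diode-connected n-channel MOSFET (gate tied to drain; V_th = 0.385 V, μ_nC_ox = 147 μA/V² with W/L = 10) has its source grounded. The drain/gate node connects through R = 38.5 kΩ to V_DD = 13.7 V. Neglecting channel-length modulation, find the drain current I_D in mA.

I_D = 0.328 mA

With gate tied to drain, V_GS = V_DS ≥ V_GS − V_th, so the device is in saturation.
k_n = μ_nC_ox · (W/L) = 1.47 mA/V².
KCL at the drain: ½ k_n (V_GS − V_th)² = (V_DD − V_GS)/R.
Let x = V_GS − 0.385. Then 28.3 x² + x − 13.31 = 0, giving x = 0.669 V (positive root), so V_GS = 1.05 V.
I_D = (V_DD − V_GS)/R = (13.7 − 1.05) / 38.5 = 0.328 mA.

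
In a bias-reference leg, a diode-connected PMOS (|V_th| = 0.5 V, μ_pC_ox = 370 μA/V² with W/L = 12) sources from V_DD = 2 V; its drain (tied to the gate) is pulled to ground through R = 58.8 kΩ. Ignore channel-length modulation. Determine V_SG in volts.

With gate tied to drain, V_SG = V_SD ≥ V_SG − |V_th|, so the device is in saturation.
k_p = μ_pC_ox · (W/L) = 4.44 mA/V².
KCL at the drain: ½ k_p (V_SG − |V_th|)² = (V_DD − V_SG)/R.
Let x = V_SG − 0.5. Then 131 x² + x − 1.5 = 0, giving x = 0.103 V (positive root), so V_SG = 0.603 V.
I_D = (V_DD − V_SG)/R = (2 − 0.603) / 58.8 = 0.0238 mA.

V_SG = 0.603 V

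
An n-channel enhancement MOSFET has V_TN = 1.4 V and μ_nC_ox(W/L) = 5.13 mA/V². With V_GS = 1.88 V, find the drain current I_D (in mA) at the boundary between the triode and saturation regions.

I_D = 0.591 mA

At the boundary V_DS = V_ov = V_GS − V_TN = 1.88 − 1.4 = 0.48 V.
I_D = ½ k_n V_ov² = 0.5 × 5.13 × 0.48² = 0.591 mA.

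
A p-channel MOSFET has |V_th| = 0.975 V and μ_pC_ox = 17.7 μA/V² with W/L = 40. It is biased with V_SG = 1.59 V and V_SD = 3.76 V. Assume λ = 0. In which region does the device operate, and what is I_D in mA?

k_p = μ_pC_ox · (W/L) = 0.708 mA/V².
V_ov = V_SG − |V_th| = 1.59 − 0.975 = 0.615 V.
Since V_SD = 3.76 V ≥ V_ov = 0.615 V, the device is in saturation.
I_D = ½ k_p V_ov² = 0.5 × 0.708 × 0.615² = 0.134 mA.

Saturation; I_D = 0.134 mA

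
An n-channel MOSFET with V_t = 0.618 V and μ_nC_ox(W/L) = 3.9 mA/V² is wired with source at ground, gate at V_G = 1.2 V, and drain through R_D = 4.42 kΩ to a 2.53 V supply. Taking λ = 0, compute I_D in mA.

V_GS = V_G = 1.2 V, so V_ov = 1.2 − 0.618 = 0.582 V.
Assume saturation: I_D = ½ k_n V_ov² = 0.5 × 3.9 × 0.582² = 0.661 mA, giving V_DS = V_DD − I_D R_D = 2.53 − 0.661 × 4.42 = -0.389 V.
But -0.389 V < V_ov = 0.582 V, so the device is actually in triode.
In triode I_D = k_n[V_ov V_DS − ½ V_DS²] and I_D = (V_DD − V_DS)/R_D. Equating: 8.62 V_DS² − 11.03 V_DS + 2.53 = 0, giving V_DS = 0.299 V (the root below V_ov).
I_D = (2.53 − 0.299) / 4.42 = 0.505 mA.

I_D = 0.505 mA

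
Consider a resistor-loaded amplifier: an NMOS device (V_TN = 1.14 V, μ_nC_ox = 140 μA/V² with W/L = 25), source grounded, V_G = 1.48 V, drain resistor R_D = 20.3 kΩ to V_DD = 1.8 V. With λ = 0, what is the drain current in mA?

I_D = 0.0847 mA

V_GS = V_G = 1.48 V, so V_ov = 1.48 − 1.14 = 0.34 V.
k_n = μ_nC_ox · (W/L) = 3.5 mA/V².
Assume saturation: I_D = ½ k_n V_ov² = 0.5 × 3.5 × 0.34² = 0.202 mA, giving V_DS = V_DD − I_D R_D = 1.8 − 0.202 × 20.3 = -2.31 V.
But -2.31 V < V_ov = 0.34 V, so the device is actually in triode.
In triode I_D = k_n[V_ov V_DS − ½ V_DS²] and I_D = (V_DD − V_DS)/R_D. Equating: 35.5 V_DS² − 25.16 V_DS + 1.8 = 0, giving V_DS = 0.0808 V (the root below V_ov).
I_D = (1.8 − 0.0808) / 20.3 = 0.0847 mA.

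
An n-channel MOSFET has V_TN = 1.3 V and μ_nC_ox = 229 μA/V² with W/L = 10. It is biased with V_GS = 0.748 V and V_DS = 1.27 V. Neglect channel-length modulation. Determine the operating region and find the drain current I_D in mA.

Cutoff; I_D = 0 mA

V_GS = 0.748 V < V_TN = 1.3 V, so the transistor is in cutoff.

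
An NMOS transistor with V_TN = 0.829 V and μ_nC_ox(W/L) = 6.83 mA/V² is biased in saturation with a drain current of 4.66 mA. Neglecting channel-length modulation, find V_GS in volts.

In saturation I_D = ½ k_n (V_GS − V_TN)², so V_GS − V_TN = √(2 I_D / k_n) = √(2 × 4.66 / 6.83) = 1.17 V.
V_GS = 0.829 + 1.17 = 2 V.

V_GS = 2.00 V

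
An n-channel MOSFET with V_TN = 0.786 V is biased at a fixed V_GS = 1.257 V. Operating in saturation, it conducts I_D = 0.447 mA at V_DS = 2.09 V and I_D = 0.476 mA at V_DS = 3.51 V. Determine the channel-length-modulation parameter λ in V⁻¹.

λ = 0.0505 V⁻¹

With V_GS fixed, I_D ∝ (1 + λ V_DS) in saturation, so I_D2/I_D1 = (1 + λ V_DS2)/(1 + λ V_DS1).
0.476/0.447 = 1.065 = (1 + 3.51 λ)/(1 + 2.09 λ).
Solving: λ (I_D1 V_DS2 − I_D2 V_DS1) = I_D2 − I_D1, so λ = (0.476 − 0.447) / (0.447 × 3.51 − 0.476 × 2.09) = 0.029 / 0.574 = 0.0505 V⁻¹.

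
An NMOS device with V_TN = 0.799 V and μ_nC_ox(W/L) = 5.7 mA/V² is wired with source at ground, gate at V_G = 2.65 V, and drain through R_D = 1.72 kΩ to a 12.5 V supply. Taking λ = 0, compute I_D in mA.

V_GS = V_G = 2.65 V, so V_ov = 2.65 − 0.799 = 1.85 V.
Assume saturation: I_D = ½ k_n V_ov² = 0.5 × 5.7 × 1.85² = 9.76 mA, giving V_DS = V_DD − I_D R_D = 12.5 − 9.76 × 1.72 = -4.3 V.
But -4.3 V < V_ov = 1.85 V, so the device is actually in triode.
In triode I_D = k_n[V_ov V_DS − ½ V_DS²] and I_D = (V_DD − V_DS)/R_D. Equating: 4.9 V_DS² − 19.15 V_DS + 12.5 = 0, giving V_DS = 0.829 V (the root below V_ov).
I_D = (12.5 − 0.829) / 1.72 = 6.79 mA.

I_D = 6.79 mA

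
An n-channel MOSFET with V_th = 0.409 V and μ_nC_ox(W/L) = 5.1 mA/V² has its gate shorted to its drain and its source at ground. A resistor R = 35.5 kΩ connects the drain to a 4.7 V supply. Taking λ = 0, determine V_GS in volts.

V_GS = 0.621 V

With gate tied to drain, V_GS = V_DS ≥ V_GS − V_th, so the device is in saturation.
KCL at the drain: ½ k_n (V_GS − V_th)² = (V_DD − V_GS)/R.
Let x = V_GS − 0.409. Then 90.5 x² + x − 4.291 = 0, giving x = 0.212 V (positive root), so V_GS = 0.621 V.
I_D = (V_DD − V_GS)/R = (4.7 − 0.621) / 35.5 = 0.115 mA.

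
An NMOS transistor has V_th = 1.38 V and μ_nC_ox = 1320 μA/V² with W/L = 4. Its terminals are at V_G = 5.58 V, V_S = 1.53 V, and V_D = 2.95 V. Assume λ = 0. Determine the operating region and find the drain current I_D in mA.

V_GS = V_G − V_S = 5.58 − 1.53 = 4.05 V; V_DS = V_D − V_S = 2.95 − 1.53 = 1.42 V.
k_n = μ_nC_ox · (W/L) = 5.28 mA/V².
V_ov = V_GS − V_th = 4.05 − 1.38 = 2.67 V.
Since V_DS = 1.42 V < V_ov = 2.67 V, the device is in the triode region.
I_D = k_n [V_ov · V_DS − ½ V_DS²] = 5.28 × [2.67 × 1.42 − 0.5 × 1.42²] = 14.7 mA.

Triode; I_D = 14.7 mA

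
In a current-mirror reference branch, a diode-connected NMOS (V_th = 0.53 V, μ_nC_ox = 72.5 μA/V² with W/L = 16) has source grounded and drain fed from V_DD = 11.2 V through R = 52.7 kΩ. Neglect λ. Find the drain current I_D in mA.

I_D = 0.192 mA

With gate tied to drain, V_GS = V_DS ≥ V_GS − V_th, so the device is in saturation.
k_n = μ_nC_ox · (W/L) = 1.16 mA/V².
KCL at the drain: ½ k_n (V_GS − V_th)² = (V_DD − V_GS)/R.
Let x = V_GS − 0.53. Then 30.6 x² + x − 10.67 = 0, giving x = 0.575 V (positive root), so V_GS = 1.1 V.
I_D = (V_DD − V_GS)/R = (11.2 − 1.1) / 52.7 = 0.192 mA.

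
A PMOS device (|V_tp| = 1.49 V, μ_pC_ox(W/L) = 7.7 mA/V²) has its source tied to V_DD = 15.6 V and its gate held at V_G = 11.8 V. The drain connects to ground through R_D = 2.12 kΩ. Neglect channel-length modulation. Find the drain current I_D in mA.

I_D = 7.15 mA

V_SG = V_DD − V_G = 15.6 − 11.8 = 3.8 V, so V_ov = 3.8 − 1.49 = 2.31 V.
Assume saturation: I_D = ½ k_p V_ov² = 0.5 × 7.7 × 2.31² = 20.5 mA, giving V_SD = V_DD − I_D R_D = 15.6 − 20.5 × 2.12 = -28 V.
But -28 V < V_ov = 2.31 V, so the device is actually in triode.
In triode I_D = k_p[V_ov V_SD − ½ V_SD²] and I_D = (V_DD − V_SD)/R_D. Equating: 8.16 V_SD² − 38.71 V_SD + 15.6 = 0, giving V_SD = 0.445 V (the root below V_ov).
I_D = (15.6 − 0.445) / 2.12 = 7.15 mA.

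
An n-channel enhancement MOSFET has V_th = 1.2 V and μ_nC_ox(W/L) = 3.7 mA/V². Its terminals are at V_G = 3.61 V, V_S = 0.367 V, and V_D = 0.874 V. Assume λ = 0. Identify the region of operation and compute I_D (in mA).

V_GS = V_G − V_S = 3.61 − 0.367 = 3.24 V; V_DS = V_D − V_S = 0.874 − 0.367 = 0.507 V.
V_ov = V_GS − V_th = 3.24 − 1.2 = 2.04 V.
Since V_DS = 0.507 V < V_ov = 2.04 V, the device is in the triode region.
I_D = k_n [V_ov · V_DS − ½ V_DS²] = 3.7 × [2.04 × 0.507 − 0.5 × 0.507²] = 3.36 mA.

Triode; I_D = 3.36 mA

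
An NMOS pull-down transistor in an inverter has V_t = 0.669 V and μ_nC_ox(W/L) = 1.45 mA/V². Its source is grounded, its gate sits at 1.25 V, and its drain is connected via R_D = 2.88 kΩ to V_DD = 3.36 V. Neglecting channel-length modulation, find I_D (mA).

I_D = 0.245 mA

V_GS = V_G = 1.25 V, so V_ov = 1.25 − 0.669 = 0.581 V.
Assume saturation: I_D = ½ k_n V_ov² = 0.5 × 1.45 × 0.581² = 0.245 mA, giving V_DS = V_DD − I_D R_D = 3.36 − 0.245 × 2.88 = 2.66 V.
V_DS = 2.66 V ≥ V_ov = 0.581 V, confirming saturation.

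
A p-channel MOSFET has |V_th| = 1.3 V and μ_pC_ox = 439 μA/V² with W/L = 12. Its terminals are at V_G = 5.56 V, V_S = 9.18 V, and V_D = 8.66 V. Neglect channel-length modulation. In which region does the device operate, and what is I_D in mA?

V_SG = V_S − V_G = 9.18 − 5.56 = 3.62 V; V_SD = V_S − V_D = 9.18 − 8.66 = 0.52 V.
k_p = μ_pC_ox · (W/L) = 5.268 mA/V².
V_ov = V_SG − |V_th| = 3.62 − 1.3 = 2.32 V.
Since V_SD = 0.52 V < V_ov = 2.32 V, the device is in the triode region.
I_D = k_p [V_ov · V_SD − ½ V_SD²] = 5.268 × [2.32 × 0.52 − 0.5 × 0.52²] = 5.64 mA.

Triode; I_D = 5.64 mA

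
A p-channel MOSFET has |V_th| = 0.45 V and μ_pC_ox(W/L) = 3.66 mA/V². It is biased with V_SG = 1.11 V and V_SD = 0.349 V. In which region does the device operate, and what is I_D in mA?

Triode; I_D = 0.620 mA

V_ov = V_SG − |V_th| = 1.11 − 0.45 = 0.66 V.
Since V_SD = 0.349 V < V_ov = 0.66 V, the device is in the triode region.
I_D = k_p [V_ov · V_SD − ½ V_SD²] = 3.66 × [0.66 × 0.349 − 0.5 × 0.349²] = 0.62 mA.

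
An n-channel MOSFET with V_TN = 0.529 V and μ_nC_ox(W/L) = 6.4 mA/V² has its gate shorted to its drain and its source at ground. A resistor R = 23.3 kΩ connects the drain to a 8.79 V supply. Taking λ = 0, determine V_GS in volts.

V_GS = 0.855 V

With gate tied to drain, V_GS = V_DS ≥ V_GS − V_TN, so the device is in saturation.
KCL at the drain: ½ k_n (V_GS − V_TN)² = (V_DD − V_GS)/R.
Let x = V_GS − 0.529. Then 74.6 x² + x − 8.261 = 0, giving x = 0.326 V (positive root), so V_GS = 0.855 V.
I_D = (V_DD − V_GS)/R = (8.79 − 0.855) / 23.3 = 0.341 mA.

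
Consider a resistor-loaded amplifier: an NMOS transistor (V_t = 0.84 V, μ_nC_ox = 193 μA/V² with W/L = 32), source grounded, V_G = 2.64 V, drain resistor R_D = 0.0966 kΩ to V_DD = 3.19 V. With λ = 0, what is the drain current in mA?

I_D = 10.0 mA

V_GS = V_G = 2.64 V, so V_ov = 2.64 − 0.84 = 1.8 V.
k_n = μ_nC_ox · (W/L) = 6.176 mA/V².
Assume saturation: I_D = ½ k_n V_ov² = 0.5 × 6.176 × 1.8² = 10 mA, giving V_DS = V_DD − I_D R_D = 3.19 − 10 × 0.0966 = 2.22 V.
V_DS = 2.22 V ≥ V_ov = 1.8 V, confirming saturation.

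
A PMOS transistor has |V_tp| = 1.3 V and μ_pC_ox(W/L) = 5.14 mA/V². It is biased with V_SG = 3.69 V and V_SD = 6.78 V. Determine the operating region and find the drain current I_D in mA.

Saturation; I_D = 14.7 mA

V_ov = V_SG − |V_tp| = 3.69 − 1.3 = 2.39 V.
Since V_SD = 6.78 V ≥ V_ov = 2.39 V, the device is in saturation.
I_D = ½ k_p V_ov² = 0.5 × 5.14 × 2.39² = 14.7 mA.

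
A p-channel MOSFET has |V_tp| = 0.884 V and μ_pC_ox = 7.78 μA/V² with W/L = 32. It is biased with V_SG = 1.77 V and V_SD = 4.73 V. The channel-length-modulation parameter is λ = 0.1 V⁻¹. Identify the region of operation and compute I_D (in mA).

Saturation; I_D = 0.144 mA

k_p = μ_pC_ox · (W/L) = 0.249 mA/V².
V_ov = V_SG − |V_tp| = 1.77 − 0.884 = 0.886 V.
Since V_SD = 4.73 V ≥ V_ov = 0.886 V, the device is in saturation.
I_D = ½ k_p V_ov² (1 + λ V_SD) = 0.5 × 0.249 × 0.886² × (1 + 0.1 × 4.73) = 0.144 mA.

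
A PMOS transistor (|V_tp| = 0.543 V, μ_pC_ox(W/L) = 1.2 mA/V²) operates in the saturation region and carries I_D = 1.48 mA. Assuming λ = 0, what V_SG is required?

V_SG = 2.11 V

In saturation I_D = ½ k_p (V_SG − |V_tp|)², so V_SG − |V_tp| = √(2 I_D / k_p) = √(2 × 1.48 / 1.2) = 1.57 V.
V_SG = 0.543 + 1.57 = 2.11 V.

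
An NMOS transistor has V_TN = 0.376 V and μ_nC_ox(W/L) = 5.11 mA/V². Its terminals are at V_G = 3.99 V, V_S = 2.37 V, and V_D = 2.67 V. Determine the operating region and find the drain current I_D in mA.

Triode; I_D = 1.68 mA

V_GS = V_G − V_S = 3.99 − 2.37 = 1.62 V; V_DS = V_D − V_S = 2.67 − 2.37 = 0.3 V.
V_ov = V_GS − V_TN = 1.62 − 0.376 = 1.24 V.
Since V_DS = 0.3 V < V_ov = 1.24 V, the device is in the triode region.
I_D = k_n [V_ov · V_DS − ½ V_DS²] = 5.11 × [1.24 × 0.3 − 0.5 × 0.3²] = 1.68 mA.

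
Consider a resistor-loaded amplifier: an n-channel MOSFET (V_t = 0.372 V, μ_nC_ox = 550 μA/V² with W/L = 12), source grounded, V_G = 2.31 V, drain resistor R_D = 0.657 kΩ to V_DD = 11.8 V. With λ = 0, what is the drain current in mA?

I_D = 12.4 mA

V_GS = V_G = 2.31 V, so V_ov = 2.31 − 0.372 = 1.94 V.
k_n = μ_nC_ox · (W/L) = 6.6 mA/V².
Assume saturation: I_D = ½ k_n V_ov² = 0.5 × 6.6 × 1.94² = 12.4 mA, giving V_DS = V_DD − I_D R_D = 11.8 − 12.4 × 0.657 = 3.66 V.
V_DS = 3.66 V ≥ V_ov = 1.94 V, confirming saturation.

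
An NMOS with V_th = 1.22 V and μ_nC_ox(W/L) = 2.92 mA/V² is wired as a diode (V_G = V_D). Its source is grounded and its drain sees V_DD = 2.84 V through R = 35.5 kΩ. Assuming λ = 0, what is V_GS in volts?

V_GS = 1.39 V

With gate tied to drain, V_GS = V_DS ≥ V_GS − V_th, so the device is in saturation.
KCL at the drain: ½ k_n (V_GS − V_th)² = (V_DD − V_GS)/R.
Let x = V_GS − 1.22. Then 51.8 x² + x − 1.62 = 0, giving x = 0.167 V (positive root), so V_GS = 1.39 V.
I_D = (V_DD − V_GS)/R = (2.84 − 1.39) / 35.5 = 0.0409 mA.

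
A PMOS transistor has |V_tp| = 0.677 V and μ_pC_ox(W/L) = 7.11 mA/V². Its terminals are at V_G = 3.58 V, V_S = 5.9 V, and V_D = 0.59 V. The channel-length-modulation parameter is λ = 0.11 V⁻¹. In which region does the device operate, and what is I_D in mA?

V_SG = V_S − V_G = 5.9 − 3.58 = 2.32 V; V_SD = V_S − V_D = 5.9 − 0.59 = 5.31 V.
V_ov = V_SG − |V_tp| = 2.32 − 0.677 = 1.64 V.
Since V_SD = 5.31 V ≥ V_ov = 1.64 V, the device is in saturation.
I_D = ½ k_p V_ov² (1 + λ V_SD) = 0.5 × 7.11 × 1.64² × (1 + 0.11 × 5.31) = 15.2 mA.

Saturation; I_D = 15.2 mA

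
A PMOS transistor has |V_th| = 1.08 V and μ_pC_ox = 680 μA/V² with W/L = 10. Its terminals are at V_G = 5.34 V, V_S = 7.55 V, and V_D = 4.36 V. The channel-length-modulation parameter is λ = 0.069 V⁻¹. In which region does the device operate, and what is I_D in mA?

Saturation; I_D = 5.30 mA

V_SG = V_S − V_G = 7.55 − 5.34 = 2.21 V; V_SD = V_S − V_D = 7.55 − 4.36 = 3.19 V.
k_p = μ_pC_ox · (W/L) = 6.8 mA/V².
V_ov = V_SG − |V_th| = 2.21 − 1.08 = 1.13 V.
Since V_SD = 3.19 V ≥ V_ov = 1.13 V, the device is in saturation.
I_D = ½ k_p V_ov² (1 + λ V_SD) = 0.5 × 6.8 × 1.13² × (1 + 0.069 × 3.19) = 5.3 mA.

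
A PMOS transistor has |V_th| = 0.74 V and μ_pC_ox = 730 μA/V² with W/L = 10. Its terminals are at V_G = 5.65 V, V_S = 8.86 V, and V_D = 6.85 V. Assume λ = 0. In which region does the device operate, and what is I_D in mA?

Triode; I_D = 21.5 mA

V_SG = V_S − V_G = 8.86 − 5.65 = 3.21 V; V_SD = V_S − V_D = 8.86 − 6.85 = 2.01 V.
k_p = μ_pC_ox · (W/L) = 7.3 mA/V².
V_ov = V_SG − |V_th| = 3.21 − 0.74 = 2.47 V.
Since V_SD = 2.01 V < V_ov = 2.47 V, the device is in the triode region.
I_D = k_p [V_ov · V_SD − ½ V_SD²] = 7.3 × [2.47 × 2.01 − 0.5 × 2.01²] = 21.5 mA.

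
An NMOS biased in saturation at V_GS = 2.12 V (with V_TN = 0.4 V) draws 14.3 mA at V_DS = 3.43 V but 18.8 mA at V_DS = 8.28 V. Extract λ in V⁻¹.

λ = 0.0835 V⁻¹

With V_GS fixed, I_D ∝ (1 + λ V_DS) in saturation, so I_D2/I_D1 = (1 + λ V_DS2)/(1 + λ V_DS1).
18.8/14.3 = 1.315 = (1 + 8.28 λ)/(1 + 3.43 λ).
Solving: λ (I_D1 V_DS2 − I_D2 V_DS1) = I_D2 − I_D1, so λ = (18.8 − 14.3) / (14.3 × 8.28 − 18.8 × 3.43) = 4.5 / 53.9 = 0.0835 V⁻¹.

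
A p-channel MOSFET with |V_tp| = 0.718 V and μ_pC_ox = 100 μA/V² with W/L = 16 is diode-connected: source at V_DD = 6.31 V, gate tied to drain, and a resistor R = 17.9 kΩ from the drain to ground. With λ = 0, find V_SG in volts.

With gate tied to drain, V_SG = V_SD ≥ V_SG − |V_tp|, so the device is in saturation.
k_p = μ_pC_ox · (W/L) = 1.6 mA/V².
KCL at the drain: ½ k_p (V_SG − |V_tp|)² = (V_DD − V_SG)/R.
Let x = V_SG − 0.718. Then 14.3 x² + x − 5.592 = 0, giving x = 0.591 V (positive root), so V_SG = 1.31 V.
I_D = (V_DD − V_SG)/R = (6.31 − 1.31) / 17.9 = 0.279 mA.

V_SG = 1.31 V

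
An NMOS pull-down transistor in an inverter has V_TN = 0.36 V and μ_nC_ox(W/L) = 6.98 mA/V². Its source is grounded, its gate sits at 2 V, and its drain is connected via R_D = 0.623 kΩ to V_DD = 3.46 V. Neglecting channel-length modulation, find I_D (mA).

I_D = 4.77 mA

V_GS = V_G = 2 V, so V_ov = 2 − 0.36 = 1.64 V.
Assume saturation: I_D = ½ k_n V_ov² = 0.5 × 6.98 × 1.64² = 9.39 mA, giving V_DS = V_DD − I_D R_D = 3.46 − 9.39 × 0.623 = -2.39 V.
But -2.39 V < V_ov = 1.64 V, so the device is actually in triode.
In triode I_D = k_n[V_ov V_DS − ½ V_DS²] and I_D = (V_DD − V_DS)/R_D. Equating: 2.17 V_DS² − 8.132 V_DS + 3.46 = 0, giving V_DS = 0.49 V (the root below V_ov).
I_D = (3.46 − 0.49) / 0.623 = 4.77 mA.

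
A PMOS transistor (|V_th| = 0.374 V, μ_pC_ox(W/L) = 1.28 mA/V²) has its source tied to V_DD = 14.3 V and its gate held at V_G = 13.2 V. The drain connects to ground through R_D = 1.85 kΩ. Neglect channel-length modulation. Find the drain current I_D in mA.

I_D = 0.337 mA

V_SG = V_DD − V_G = 14.3 − 13.2 = 1.1 V, so V_ov = 1.1 − 0.374 = 0.726 V.
Assume saturation: I_D = ½ k_p V_ov² = 0.5 × 1.28 × 0.726² = 0.337 mA, giving V_SD = V_DD − I_D R_D = 14.3 − 0.337 × 1.85 = 13.7 V.
V_SD = 13.7 V ≥ V_ov = 0.726 V, confirming saturation.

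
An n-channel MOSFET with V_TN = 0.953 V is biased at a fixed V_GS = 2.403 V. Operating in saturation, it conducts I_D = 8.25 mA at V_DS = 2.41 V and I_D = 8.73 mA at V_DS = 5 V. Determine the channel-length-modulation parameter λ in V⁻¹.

With V_GS fixed, I_D ∝ (1 + λ V_DS) in saturation, so I_D2/I_D1 = (1 + λ V_DS2)/(1 + λ V_DS1).
8.73/8.25 = 1.058 = (1 + 5 λ)/(1 + 2.41 λ).
Solving: λ (I_D1 V_DS2 − I_D2 V_DS1) = I_D2 − I_D1, so λ = (8.73 − 8.25) / (8.25 × 5 − 8.73 × 2.41) = 0.48 / 20.2 = 0.0237 V⁻¹.

λ = 0.0237 V⁻¹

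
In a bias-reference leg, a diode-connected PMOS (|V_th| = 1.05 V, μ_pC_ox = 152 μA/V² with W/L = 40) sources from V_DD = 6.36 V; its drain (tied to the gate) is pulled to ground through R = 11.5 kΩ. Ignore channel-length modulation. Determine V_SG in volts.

V_SG = 1.43 V

With gate tied to drain, V_SG = V_SD ≥ V_SG − |V_th|, so the device is in saturation.
k_p = μ_pC_ox · (W/L) = 6.08 mA/V².
KCL at the drain: ½ k_p (V_SG − |V_th|)² = (V_DD − V_SG)/R.
Let x = V_SG − 1.05. Then 35 x² + x − 5.31 = 0, giving x = 0.376 V (positive root), so V_SG = 1.43 V.
I_D = (V_DD − V_SG)/R = (6.36 − 1.43) / 11.5 = 0.429 mA.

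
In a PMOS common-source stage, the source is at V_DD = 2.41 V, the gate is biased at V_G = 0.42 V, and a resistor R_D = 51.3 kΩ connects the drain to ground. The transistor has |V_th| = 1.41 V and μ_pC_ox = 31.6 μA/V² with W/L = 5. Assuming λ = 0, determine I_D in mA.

I_D = 0.0266 mA

V_SG = V_DD − V_G = 2.41 − 0.42 = 1.99 V, so V_ov = 1.99 − 1.41 = 0.58 V.
k_p = μ_pC_ox · (W/L) = 0.158 mA/V².
Assume saturation: I_D = ½ k_p V_ov² = 0.5 × 0.158 × 0.58² = 0.0266 mA, giving V_SD = V_DD − I_D R_D = 2.41 − 0.0266 × 51.3 = 1.05 V.
V_SD = 1.05 V ≥ V_ov = 0.58 V, confirming saturation.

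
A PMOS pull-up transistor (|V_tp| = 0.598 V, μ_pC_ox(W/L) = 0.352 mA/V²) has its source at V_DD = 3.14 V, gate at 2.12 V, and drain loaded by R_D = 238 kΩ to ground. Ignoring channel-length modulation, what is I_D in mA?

V_SG = V_DD − V_G = 3.14 − 2.12 = 1.02 V, so V_ov = 1.02 − 0.598 = 0.422 V.
Assume saturation: I_D = ½ k_p V_ov² = 0.5 × 0.352 × 0.422² = 0.0313 mA, giving V_SD = V_DD − I_D R_D = 3.14 − 0.0313 × 238 = -4.32 V.
But -4.32 V < V_ov = 0.422 V, so the device is actually in triode.
In triode I_D = k_p[V_ov V_SD − ½ V_SD²] and I_D = (V_DD − V_SD)/R_D. Equating: 41.9 V_SD² − 36.35 V_SD + 3.14 = 0, giving V_SD = 0.0973 V (the root below V_ov).
I_D = (3.14 − 0.0973) / 238 = 0.0128 mA.

I_D = 0.0128 mA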